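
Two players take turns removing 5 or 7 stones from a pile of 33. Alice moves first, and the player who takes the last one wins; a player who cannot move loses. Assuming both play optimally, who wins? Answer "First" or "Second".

W/L table (W = player to move can force a win):
i:   0  1  2  3  4  5  6  7  8  9 10 11 12 13 14 15 16 17 18 19 20 21 22 23 24 25 26 27 28 29 30 31 32 33
     L  L  L  L  L  W  W  W  W  W  W  W  L  L  L  L  L  W  W  W  W  W  W  W  L  L  L  L  L  W  W  W  W  W
Position 33 is W, so the first player wins.

First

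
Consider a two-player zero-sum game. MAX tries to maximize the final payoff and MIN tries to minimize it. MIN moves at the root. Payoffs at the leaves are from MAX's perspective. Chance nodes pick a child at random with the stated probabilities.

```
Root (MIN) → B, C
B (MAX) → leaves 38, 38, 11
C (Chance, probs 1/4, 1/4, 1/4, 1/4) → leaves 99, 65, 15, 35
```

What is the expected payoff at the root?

38

B (MAX): max(38, 38, 11) = 38
C (Chance): 1/4·99 + 1/4·65 + 1/4·15 + 1/4·35 = 53.5
Root (MIN): min(38, 53.5) = 38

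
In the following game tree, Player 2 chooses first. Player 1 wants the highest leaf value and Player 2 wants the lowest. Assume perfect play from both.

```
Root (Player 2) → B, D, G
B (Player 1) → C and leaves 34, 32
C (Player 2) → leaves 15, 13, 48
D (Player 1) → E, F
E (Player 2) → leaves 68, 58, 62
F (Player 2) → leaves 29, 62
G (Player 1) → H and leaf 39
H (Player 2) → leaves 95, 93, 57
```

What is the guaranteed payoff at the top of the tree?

C (Player 2): min(15, 13, 48) = 13
B (Player 1): max(13, 34, 32) = 34
E (Player 2): min(68, 58, 62) = 58
F (Player 2): min(29, 62) = 29
D (Player 1): max(58, 29) = 58
H (Player 2): min(95, 93, 57) = 57
G (Player 1): max(57, 39) = 57
Root (Player 2): min(34, 58, 57) = 34

34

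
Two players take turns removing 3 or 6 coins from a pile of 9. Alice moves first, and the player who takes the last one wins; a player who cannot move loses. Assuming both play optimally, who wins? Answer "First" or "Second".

W/L table (W = player to move can force a win):
i:   0  1  2  3  4  5  6  7  8  9
     L  L  L  W  W  W  W  W  W  L
Position 9 is L, so the second player wins.

Second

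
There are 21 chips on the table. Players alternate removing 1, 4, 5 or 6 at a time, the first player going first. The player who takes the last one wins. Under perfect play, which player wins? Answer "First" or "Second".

First

Compute winning (W) and losing (L) positions by backward induction:
i:   0  1  2  3  4  5  6  7  8  9 10 11 12 13 14 15 16 17 18 19 20 21
     L  W  L  W  W  W  W  W  W  L  W  L  W  W  W  W  W  W  L  W  L  W
Position 21 is W, so the first player wins.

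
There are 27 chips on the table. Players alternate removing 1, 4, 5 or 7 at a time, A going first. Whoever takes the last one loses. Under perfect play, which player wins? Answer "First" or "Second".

Second

Mark each pile size as W (mover wins) or L (mover loses):
i:   0  1  2  3  4  5  6  7  8  9 10 11 12 13 14 15 16 17 18 19 20 21 22 23 24 25 26 27
     W  L  W  L  W  W  W  W  W  L  W  L  W  W  W  W  W  L  W  L  W  W  W  W  W  L  W  L
Position 27 is L, so the second player wins.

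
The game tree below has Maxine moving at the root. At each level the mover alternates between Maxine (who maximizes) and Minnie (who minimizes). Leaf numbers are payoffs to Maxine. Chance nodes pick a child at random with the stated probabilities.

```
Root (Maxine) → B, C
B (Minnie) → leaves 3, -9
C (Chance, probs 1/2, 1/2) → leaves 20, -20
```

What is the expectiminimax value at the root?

B (Minnie): min(3, -9) = -9
C (Chance): 1/2·20 + 1/2·-20 = 0
Root (Maxine): max(-9, 0) = 0

0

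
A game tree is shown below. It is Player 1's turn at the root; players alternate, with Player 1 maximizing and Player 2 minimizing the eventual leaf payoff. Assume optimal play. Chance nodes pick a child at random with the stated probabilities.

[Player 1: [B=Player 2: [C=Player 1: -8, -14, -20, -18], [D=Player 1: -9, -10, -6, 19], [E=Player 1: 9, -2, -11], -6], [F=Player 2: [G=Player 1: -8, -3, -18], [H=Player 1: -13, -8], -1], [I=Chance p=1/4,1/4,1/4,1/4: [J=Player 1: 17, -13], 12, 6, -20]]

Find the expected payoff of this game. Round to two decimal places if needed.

C (Player 1): max(-8, -14, -20, -18) = -8
D (Player 1): max(-9, -10, -6, 19) = 19
E (Player 1): max(9, -2, -11) = 9
B (Player 2): min(-8, 19, 9, -6) = -8
G (Player 1): max(-8, -3, -18) = -3
H (Player 1): max(-13, -8) = -8
F (Player 2): min(-3, -8, -1) = -8
J (Player 1): max(17, -13) = 17
I (Chance): 1/4·17 + 1/4·12 + 1/4·6 + 1/4·-20 = 3.75
Root (Player 1): max(-8, -8, 3.75) = 3.75

3.75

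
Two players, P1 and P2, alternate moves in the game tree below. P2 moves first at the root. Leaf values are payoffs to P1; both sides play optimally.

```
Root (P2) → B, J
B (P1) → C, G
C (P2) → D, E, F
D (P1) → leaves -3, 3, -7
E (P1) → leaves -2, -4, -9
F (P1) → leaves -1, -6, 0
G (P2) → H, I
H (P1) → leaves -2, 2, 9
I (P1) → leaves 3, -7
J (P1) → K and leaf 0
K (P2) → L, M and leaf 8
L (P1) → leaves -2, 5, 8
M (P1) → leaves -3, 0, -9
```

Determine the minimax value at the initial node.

D (P1): max(-3, 3, -7) = 3
E (P1): max(-2, -4, -9) = -2
F (P1): max(-1, -6, 0) = 0
C (P2): min(3, -2, 0) = -2
H (P1): max(-2, 2, 9) = 9
I (P1): max(3, -7) = 3
G (P2): min(9, 3) = 3
B (P1): max(-2, 3) = 3
L (P1): max(-2, 5, 8) = 8
M (P1): max(-3, 0, -9) = 0
K (P2): min(8, 0, 8) = 0
J (P1): max(0, 0) = 0
Root (P2): min(3, 0) = 0

0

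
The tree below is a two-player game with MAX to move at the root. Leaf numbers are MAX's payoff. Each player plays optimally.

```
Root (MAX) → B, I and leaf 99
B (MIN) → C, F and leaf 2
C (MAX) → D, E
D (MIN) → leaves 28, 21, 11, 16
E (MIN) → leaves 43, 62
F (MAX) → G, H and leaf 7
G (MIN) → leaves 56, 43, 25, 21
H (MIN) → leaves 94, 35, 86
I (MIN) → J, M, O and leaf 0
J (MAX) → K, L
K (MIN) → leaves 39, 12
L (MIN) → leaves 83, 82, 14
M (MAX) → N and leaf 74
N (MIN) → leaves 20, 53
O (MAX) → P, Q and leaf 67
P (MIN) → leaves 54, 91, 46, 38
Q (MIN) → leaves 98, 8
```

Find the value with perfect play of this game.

D (MIN): min(28, 21, 11, 16) = 11
E (MIN): min(43, 62) = 43
C (MAX): max(11, 43) = 43
G (MIN): min(56, 43, 25, 21) = 21
H (MIN): min(94, 35, 86) = 35
F (MAX): max(21, 35, 7) = 35
B (MIN): min(43, 35, 2) = 2
K (MIN): min(39, 12) = 12
L (MIN): min(83, 82, 14) = 14
J (MAX): max(12, 14) = 14
N (MIN): min(20, 53) = 20
M (MAX): max(20, 74) = 74
P (MIN): min(54, 91, 46, 38) = 38
Q (MIN): min(98, 8) = 8
O (MAX): max(38, 8, 67) = 67
I (MIN): min(14, 74, 67, 0) = 0
Root (MAX): max(2, 0, 99) = 99

99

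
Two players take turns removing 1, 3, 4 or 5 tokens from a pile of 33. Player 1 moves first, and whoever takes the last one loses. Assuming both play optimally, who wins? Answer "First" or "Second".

Positions where the player to move wins (W) vs loses (L):
i:   0  1  2  3  4  5  6  7  8  9 10 11 12 13 14 15 16 17 18 19 20 21 22 23 24 25 26 27 28 29 30 31 32 33
     W  L  W  L  W  W  W  W  W  L  W  L  W  W  W  W  W  L  W  L  W  W  W  W  W  L  W  L  W  W  W  W  W  L
Position 33 is L, so the second player wins.

Second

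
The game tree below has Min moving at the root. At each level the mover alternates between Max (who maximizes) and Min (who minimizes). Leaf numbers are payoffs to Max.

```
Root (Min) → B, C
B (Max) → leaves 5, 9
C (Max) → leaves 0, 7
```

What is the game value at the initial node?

7

B (Max): max(5, 9) = 9
C (Max): max(0, 7) = 7
Root (Min): min(9, 7) = 7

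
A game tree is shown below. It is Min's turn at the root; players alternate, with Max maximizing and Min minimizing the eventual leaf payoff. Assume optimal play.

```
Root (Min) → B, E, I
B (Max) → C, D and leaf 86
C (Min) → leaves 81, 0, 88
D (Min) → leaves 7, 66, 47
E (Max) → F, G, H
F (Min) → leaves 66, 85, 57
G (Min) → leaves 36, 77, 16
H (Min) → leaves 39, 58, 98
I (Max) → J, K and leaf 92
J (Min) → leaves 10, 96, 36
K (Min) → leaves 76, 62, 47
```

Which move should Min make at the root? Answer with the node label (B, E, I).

C (Min): min(81, 0, 88) = 0
D (Min): min(7, 66, 47) = 7
B (Max): max(0, 7, 86) = 86
F (Min): min(66, 85, 57) = 57
G (Min): min(36, 77, 16) = 16
H (Min): min(39, 58, 98) = 39
E (Max): max(57, 16, 39) = 57
J (Min): min(10, 96, 36) = 10
K (Min): min(76, 62, 47) = 47
I (Max): max(10, 47, 92) = 92
Root (Min): min(86, 57, 92) = 57
Min picks the child with the lowest value: E (value 57).

E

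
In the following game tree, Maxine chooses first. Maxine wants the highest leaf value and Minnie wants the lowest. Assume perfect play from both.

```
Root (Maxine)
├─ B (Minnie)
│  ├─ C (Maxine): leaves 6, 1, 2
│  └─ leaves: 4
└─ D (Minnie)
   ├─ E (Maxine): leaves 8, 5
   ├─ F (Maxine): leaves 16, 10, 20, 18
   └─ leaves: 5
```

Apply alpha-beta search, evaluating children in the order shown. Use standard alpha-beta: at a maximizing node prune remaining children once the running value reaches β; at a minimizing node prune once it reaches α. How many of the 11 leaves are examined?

C [α=-∞,β=+∞]: v=6
B [α=-∞,β=+∞]: v=4
E [α=4,β=+∞]: v=8
F [α=4,β=8]: v=16 after child 1 ≥ β → β-cutoff, skip 3
D [α=4,β=+∞]: v=5
Root [α=-∞,β=+∞]: v=5
Leaves evaluated: 8 of 11.

8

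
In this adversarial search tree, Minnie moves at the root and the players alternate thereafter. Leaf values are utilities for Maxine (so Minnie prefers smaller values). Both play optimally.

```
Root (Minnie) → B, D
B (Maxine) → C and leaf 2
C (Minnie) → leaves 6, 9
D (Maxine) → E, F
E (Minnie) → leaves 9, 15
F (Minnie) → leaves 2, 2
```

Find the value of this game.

6

C (Minnie): min(6, 9) = 6
B (Maxine): max(6, 2) = 6
E (Minnie): min(9, 15) = 9
F (Minnie): min(2, 2) = 2
D (Maxine): max(9, 2) = 9
Root (Minnie): min(6, 9) = 6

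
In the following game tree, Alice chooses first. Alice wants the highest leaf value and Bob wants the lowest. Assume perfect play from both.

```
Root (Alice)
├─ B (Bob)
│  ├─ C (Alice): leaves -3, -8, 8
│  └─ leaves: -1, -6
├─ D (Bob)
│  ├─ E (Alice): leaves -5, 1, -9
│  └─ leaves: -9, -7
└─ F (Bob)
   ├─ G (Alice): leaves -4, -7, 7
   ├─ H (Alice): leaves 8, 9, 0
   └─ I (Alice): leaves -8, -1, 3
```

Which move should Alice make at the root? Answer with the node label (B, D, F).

F

C (Alice): max(-3, -8, 8) = 8
B (Bob): min(8, -1, -6) = -6
E (Alice): max(-5, 1, -9) = 1
D (Bob): min(1, -9, -7) = -9
G (Alice): max(-4, -7, 7) = 7
H (Alice): max(8, 9, 0) = 9
I (Alice): max(-8, -1, 3) = 3
F (Bob): min(7, 9, 3) = 3
Root (Alice): max(-6, -9, 3) = 3
Alice picks the child with the highest value: F (value 3).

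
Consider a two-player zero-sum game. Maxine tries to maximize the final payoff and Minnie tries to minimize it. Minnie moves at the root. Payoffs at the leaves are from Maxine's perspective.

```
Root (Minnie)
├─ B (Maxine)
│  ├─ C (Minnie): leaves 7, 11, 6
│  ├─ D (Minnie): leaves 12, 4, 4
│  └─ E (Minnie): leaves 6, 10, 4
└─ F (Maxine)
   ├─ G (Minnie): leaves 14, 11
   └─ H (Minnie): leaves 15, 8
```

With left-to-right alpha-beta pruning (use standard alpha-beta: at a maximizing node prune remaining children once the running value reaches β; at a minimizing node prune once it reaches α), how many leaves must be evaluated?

C [α=-∞,β=+∞]: v=6
D [α=6,β=+∞]: v=4 after child 2 ≤ α → α-cutoff, skip 1
E [α=6,β=+∞]: v=6 after child 1 ≤ α → α-cutoff, skip 2
B [α=-∞,β=+∞]: v=6
G [α=-∞,β=6]: v=11
F [α=-∞,β=6]: v=11 after child 1 ≥ β → β-cutoff, skip 1
Root [α=-∞,β=+∞]: v=6
Leaves evaluated: 8 of 13.

8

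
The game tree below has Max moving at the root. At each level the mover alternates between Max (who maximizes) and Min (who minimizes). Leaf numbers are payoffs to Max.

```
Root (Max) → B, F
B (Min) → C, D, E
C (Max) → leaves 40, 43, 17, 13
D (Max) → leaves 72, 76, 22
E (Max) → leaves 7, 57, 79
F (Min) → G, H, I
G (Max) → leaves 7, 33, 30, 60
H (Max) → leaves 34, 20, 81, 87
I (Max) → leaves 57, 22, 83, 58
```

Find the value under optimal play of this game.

60

C (Max): max(40, 43, 17, 13) = 43
D (Max): max(72, 76, 22) = 76
E (Max): max(7, 57, 79) = 79
B (Min): min(43, 76, 79) = 43
G (Max): max(7, 33, 30, 60) = 60
H (Max): max(34, 20, 81, 87) = 87
I (Max): max(57, 22, 83, 58) = 83
F (Min): min(60, 87, 83) = 60
Root (Max): max(43, 60) = 60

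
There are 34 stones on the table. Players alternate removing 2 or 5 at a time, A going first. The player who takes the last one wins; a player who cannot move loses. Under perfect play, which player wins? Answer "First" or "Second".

First

Mark each pile size as W (mover wins) or L (mover loses):
i:   0  1  2  3  4  5  6  7  8  9 10 11 12 13 14 15 16 17 18 19 20 21 22 23 24 25 26 27 28 29 30 31 32 33 34
     L  L  W  W  L  W  W  L  L  W  W  L  W  W  L  L  W  W  L  W  W  L  L  W  W  L  W  W  L  L  W  W  L  W  W
Position 34 is W, so the first player wins.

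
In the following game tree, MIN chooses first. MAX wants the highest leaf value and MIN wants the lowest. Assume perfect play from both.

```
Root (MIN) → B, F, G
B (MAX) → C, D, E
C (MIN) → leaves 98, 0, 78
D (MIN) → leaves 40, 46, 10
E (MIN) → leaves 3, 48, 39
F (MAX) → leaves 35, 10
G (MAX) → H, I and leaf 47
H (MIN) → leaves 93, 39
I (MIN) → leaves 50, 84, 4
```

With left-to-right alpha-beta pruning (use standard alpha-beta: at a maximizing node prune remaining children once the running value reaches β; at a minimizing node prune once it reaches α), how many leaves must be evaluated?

10

C [α=-∞,β=+∞]: v=0
D [α=0,β=+∞]: v=10
E [α=10,β=+∞]: v=3 after child 1 ≤ α → α-cutoff, skip 2
B [α=-∞,β=+∞]: v=10
F [α=-∞,β=10]: v=35 after child 1 ≥ β → β-cutoff, skip 1
H [α=-∞,β=10]: v=39
G [α=-∞,β=10]: v=39 after child 1 ≥ β → β-cutoff, skip 2
Root [α=-∞,β=+∞]: v=10
Leaves evaluated: 10 of 17.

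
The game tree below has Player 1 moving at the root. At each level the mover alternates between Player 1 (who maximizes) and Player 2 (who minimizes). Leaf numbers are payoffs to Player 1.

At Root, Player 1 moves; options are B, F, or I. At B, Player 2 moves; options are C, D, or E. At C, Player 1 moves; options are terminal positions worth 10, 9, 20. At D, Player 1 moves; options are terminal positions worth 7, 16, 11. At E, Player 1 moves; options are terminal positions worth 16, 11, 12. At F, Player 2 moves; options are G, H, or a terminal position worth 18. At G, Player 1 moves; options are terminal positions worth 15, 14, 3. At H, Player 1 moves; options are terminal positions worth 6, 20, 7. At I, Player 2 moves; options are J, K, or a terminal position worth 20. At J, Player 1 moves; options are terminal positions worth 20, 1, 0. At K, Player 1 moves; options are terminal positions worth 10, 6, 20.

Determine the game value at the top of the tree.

C (Player 1): max(10, 9, 20) = 20
D (Player 1): max(7, 16, 11) = 16
E (Player 1): max(16, 11, 12) = 16
B (Player 2): min(20, 16, 16) = 16
G (Player 1): max(15, 14, 3) = 15
H (Player 1): max(6, 20, 7) = 20
F (Player 2): min(15, 20, 18) = 15
J (Player 1): max(20, 1, 0) = 20
K (Player 1): max(10, 6, 20) = 20
I (Player 2): min(20, 20, 20) = 20
Root (Player 1): max(16, 15, 20) = 20

20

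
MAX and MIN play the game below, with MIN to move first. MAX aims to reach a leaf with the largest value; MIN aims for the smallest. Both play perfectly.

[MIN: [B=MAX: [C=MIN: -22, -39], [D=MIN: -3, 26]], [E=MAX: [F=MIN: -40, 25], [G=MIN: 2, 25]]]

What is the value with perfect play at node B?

C: min(-22, -39) = -39
D: min(-3, 26) = -3
B: max(-39, -3) = -3

-3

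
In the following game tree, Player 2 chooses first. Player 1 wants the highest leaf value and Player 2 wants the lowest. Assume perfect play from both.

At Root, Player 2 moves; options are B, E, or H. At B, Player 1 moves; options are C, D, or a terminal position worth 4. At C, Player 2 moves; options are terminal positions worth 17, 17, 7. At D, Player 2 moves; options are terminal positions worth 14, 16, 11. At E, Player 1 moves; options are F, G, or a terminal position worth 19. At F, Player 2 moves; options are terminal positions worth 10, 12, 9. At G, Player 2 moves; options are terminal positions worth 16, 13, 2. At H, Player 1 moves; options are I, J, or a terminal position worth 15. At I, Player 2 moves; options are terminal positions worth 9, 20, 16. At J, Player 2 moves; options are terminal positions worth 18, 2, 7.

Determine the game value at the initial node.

11

C (Player 2): min(17, 17, 7) = 7
D (Player 2): min(14, 16, 11) = 11
B (Player 1): max(7, 11, 4) = 11
F (Player 2): min(10, 12, 9) = 9
G (Player 2): min(16, 13, 2) = 2
E (Player 1): max(9, 2, 19) = 19
I (Player 2): min(9, 20, 16) = 9
J (Player 2): min(18, 2, 7) = 2
H (Player 1): max(9, 2, 15) = 15
Root (Player 2): min(11, 19, 15) = 11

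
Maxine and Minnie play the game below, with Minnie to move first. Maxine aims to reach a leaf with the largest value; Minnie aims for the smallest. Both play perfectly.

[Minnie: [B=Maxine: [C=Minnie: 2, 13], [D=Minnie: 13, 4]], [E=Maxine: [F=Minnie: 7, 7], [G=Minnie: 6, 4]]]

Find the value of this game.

4

C (Minnie): min(2, 13) = 2
D (Minnie): min(13, 4) = 4
B (Maxine): max(2, 4) = 4
F (Minnie): min(7, 7) = 7
G (Minnie): min(6, 4) = 4
E (Maxine): max(7, 4) = 7
Root (Minnie): min(4, 7) = 4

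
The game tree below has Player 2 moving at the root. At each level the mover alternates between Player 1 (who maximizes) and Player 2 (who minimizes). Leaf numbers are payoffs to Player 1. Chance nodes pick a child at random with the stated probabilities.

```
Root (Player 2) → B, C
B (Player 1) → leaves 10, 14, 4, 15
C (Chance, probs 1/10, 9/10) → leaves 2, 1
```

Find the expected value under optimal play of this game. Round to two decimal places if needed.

1.1

B (Player 1): max(10, 14, 4, 15) = 15
C (Chance): 1/10·2 + 9/10·1 = 1.1
Root (Player 2): min(15, 1.1) = 1.1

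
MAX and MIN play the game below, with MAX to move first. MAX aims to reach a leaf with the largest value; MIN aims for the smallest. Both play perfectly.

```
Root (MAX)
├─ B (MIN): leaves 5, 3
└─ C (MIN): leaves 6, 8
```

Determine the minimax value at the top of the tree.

B (MIN): min(5, 3) = 3
C (MIN): min(6, 8) = 6
Root (MAX): max(3, 6) = 6

6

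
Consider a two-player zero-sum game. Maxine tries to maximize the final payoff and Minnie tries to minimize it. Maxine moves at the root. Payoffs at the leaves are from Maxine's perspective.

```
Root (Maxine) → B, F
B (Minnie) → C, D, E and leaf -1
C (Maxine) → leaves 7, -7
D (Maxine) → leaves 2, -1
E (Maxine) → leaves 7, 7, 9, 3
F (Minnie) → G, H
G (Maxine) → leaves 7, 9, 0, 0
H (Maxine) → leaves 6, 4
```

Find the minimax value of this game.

C (Maxine): max(7, -7) = 7
D (Maxine): max(2, -1) = 2
E (Maxine): max(7, 7, 9, 3) = 9
B (Minnie): min(7, 2, 9, -1) = -1
G (Maxine): max(7, 9, 0, 0) = 9
H (Maxine): max(6, 4) = 6
F (Minnie): min(9, 6) = 6
Root (Maxine): max(-1, 6) = 6

6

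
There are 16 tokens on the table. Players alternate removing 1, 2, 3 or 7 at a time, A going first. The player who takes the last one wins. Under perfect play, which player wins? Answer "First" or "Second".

W/L table (W = player to move can force a win):
i:   0  1  2  3  4  5  6  7  8  9 10 11 12 13 14 15 16
     L  W  W  W  L  W  W  W  L  W  W  W  L  W  W  W  L
Position 16 is L, so the second player wins.

Second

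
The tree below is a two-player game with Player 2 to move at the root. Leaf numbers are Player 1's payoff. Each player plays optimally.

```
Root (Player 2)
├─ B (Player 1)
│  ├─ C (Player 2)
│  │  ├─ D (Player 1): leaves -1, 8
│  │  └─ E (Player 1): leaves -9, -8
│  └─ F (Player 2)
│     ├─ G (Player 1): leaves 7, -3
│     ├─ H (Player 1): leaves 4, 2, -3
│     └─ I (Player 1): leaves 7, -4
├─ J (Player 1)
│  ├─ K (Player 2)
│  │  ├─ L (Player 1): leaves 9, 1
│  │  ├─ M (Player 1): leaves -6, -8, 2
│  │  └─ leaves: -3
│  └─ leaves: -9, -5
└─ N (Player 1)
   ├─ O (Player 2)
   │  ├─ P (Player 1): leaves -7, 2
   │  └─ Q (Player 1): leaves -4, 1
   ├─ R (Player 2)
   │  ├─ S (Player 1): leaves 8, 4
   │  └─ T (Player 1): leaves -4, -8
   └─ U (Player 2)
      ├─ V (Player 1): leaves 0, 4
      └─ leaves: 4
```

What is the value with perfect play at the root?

-3

D (Player 1): max(-1, 8) = 8
E (Player 1): max(-9, -8) = -8
C (Player 2): min(8, -8) = -8
G (Player 1): max(7, -3) = 7
H (Player 1): max(4, 2, -3) = 4
I (Player 1): max(7, -4) = 7
F (Player 2): min(7, 4, 7) = 4
B (Player 1): max(-8, 4) = 4
L (Player 1): max(9, 1) = 9
M (Player 1): max(-6, -8, 2) = 2
K (Player 2): min(9, 2, -3) = -3
J (Player 1): max(-3, -9, -5) = -3
P (Player 1): max(-7, 2) = 2
Q (Player 1): max(-4, 1) = 1
O (Player 2): min(2, 1) = 1
S (Player 1): max(8, 4) = 8
T (Player 1): max(-4, -8) = -4
R (Player 2): min(8, -4) = -4
V (Player 1): max(0, 4) = 4
U (Player 2): min(4, 4) = 4
N (Player 1): max(1, -4, 4) = 4
Root (Player 2): min(4, -3, 4) = -3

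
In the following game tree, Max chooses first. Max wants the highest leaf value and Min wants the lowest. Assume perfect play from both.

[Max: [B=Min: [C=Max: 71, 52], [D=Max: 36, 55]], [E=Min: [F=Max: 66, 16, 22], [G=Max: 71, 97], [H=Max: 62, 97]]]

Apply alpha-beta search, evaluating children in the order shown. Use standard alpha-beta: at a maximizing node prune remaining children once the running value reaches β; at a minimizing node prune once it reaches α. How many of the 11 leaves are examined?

C [α=-∞,β=+∞]: v=71
D [α=-∞,β=71]: v=55
B [α=-∞,β=+∞]: v=55
F [α=55,β=+∞]: v=66
G [α=55,β=66]: v=71 after child 1 ≥ β → β-cutoff, skip 1
H [α=55,β=66]: v=97
E [α=55,β=+∞]: v=66
Root [α=-∞,β=+∞]: v=66
Leaves evaluated: 10 of 11.

10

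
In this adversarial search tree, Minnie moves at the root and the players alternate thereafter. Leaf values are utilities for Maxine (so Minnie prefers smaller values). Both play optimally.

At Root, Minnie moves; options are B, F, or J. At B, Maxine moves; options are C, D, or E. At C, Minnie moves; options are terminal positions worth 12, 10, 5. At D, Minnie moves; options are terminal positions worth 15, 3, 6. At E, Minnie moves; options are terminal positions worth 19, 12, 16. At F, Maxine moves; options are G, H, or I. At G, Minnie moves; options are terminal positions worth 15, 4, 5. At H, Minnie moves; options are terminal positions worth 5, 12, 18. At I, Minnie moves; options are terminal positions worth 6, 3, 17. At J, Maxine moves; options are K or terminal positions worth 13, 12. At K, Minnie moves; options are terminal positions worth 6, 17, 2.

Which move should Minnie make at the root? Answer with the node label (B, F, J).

C (Minnie): min(12, 10, 5) = 5
D (Minnie): min(15, 3, 6) = 3
E (Minnie): min(19, 12, 16) = 12
B (Maxine): max(5, 3, 12) = 12
G (Minnie): min(15, 4, 5) = 4
H (Minnie): min(5, 12, 18) = 5
I (Minnie): min(6, 3, 17) = 3
F (Maxine): max(4, 5, 3) = 5
K (Minnie): min(6, 17, 2) = 2
J (Maxine): max(2, 13, 12) = 13
Root (Minnie): min(12, 5, 13) = 5
Minnie picks the child with the lowest value: F (value 5).

F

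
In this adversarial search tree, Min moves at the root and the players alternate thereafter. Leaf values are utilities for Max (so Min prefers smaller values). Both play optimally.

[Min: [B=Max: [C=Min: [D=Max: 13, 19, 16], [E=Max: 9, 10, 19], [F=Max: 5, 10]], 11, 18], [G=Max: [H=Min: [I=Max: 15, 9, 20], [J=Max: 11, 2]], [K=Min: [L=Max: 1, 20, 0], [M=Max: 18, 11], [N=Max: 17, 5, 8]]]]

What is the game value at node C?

D: max(13, 19, 16) = 19
E: max(9, 10, 19) = 19
F: max(5, 10) = 10
C: min(19, 19, 10) = 10

10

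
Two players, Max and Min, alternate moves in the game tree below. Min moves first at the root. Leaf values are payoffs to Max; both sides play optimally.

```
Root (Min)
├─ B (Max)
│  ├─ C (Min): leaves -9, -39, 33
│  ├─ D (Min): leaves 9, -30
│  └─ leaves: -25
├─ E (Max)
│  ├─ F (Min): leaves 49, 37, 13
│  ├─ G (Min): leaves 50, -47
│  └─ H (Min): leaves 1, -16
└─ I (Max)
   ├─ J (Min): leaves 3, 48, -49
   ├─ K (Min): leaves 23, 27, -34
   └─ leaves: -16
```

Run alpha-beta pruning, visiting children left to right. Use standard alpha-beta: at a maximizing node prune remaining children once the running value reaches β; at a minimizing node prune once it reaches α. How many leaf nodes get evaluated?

C [α=-∞,β=+∞]: v=-39
D [α=-39,β=+∞]: v=-30
B [α=-∞,β=+∞]: v=-25
F [α=-∞,β=-25]: v=13
E [α=-∞,β=-25]: v=13 after child 1 ≥ β → β-cutoff, skip 2
J [α=-∞,β=-25]: v=-49
K [α=-49,β=-25]: v=-34
I [α=-∞,β=-25]: v=-16
Root [α=-∞,β=+∞]: v=-25
Leaves evaluated: 16 of 20.

16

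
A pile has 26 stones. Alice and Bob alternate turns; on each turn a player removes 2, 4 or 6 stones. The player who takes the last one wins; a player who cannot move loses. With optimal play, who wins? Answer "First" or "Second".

Compute winning (W) and losing (L) positions by backward induction:
i:   0  1  2  3  4  5  6  7  8  9 10 11 12 13 14 15 16 17 18 19 20 21 22 23 24 25 26
     L  L  W  W  W  W  W  W  L  L  W  W  W  W  W  W  L  L  W  W  W  W  W  W  L  L  W
Position 26 is W, so the first player wins.

First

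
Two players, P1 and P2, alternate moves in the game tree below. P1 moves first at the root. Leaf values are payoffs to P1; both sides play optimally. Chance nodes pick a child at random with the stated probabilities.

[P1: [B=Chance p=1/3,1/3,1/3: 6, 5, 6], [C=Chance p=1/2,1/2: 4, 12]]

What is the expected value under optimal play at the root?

8

B (Chance): 1/3·6 + 1/3·5 + 1/3·6 = 5.67
C (Chance): 1/2·4 + 1/2·12 = 8
Root (P1): max(5.67, 8) = 8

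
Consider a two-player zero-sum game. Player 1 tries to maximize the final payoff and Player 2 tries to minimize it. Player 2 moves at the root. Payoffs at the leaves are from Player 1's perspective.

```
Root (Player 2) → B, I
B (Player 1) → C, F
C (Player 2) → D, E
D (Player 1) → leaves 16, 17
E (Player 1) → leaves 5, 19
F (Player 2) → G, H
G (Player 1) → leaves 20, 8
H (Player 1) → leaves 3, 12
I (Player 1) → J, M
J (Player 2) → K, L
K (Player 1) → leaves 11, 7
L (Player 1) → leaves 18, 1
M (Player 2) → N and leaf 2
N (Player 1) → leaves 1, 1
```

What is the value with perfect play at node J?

11

K: max(11, 7) = 11
L: max(18, 1) = 18
J: min(11, 18) = 11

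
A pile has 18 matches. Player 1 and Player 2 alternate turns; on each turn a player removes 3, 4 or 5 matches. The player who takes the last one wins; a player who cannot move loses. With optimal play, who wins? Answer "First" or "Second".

Second

Positions where the player to move wins (W) vs loses (L):
i:   0  1  2  3  4  5  6  7  8  9 10 11 12 13 14 15 16 17 18
     L  L  L  W  W  W  W  W  L  L  L  W  W  W  W  W  L  L  L
Position 18 is L, so the second player wins.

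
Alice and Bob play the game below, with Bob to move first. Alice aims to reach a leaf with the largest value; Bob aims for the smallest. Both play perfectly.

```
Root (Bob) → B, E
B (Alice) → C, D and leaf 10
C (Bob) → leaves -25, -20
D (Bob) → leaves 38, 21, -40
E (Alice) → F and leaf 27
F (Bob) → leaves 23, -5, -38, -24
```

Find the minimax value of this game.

10

C (Bob): min(-25, -20) = -25
D (Bob): min(38, 21, -40) = -40
B (Alice): max(-25, -40, 10) = 10
F (Bob): min(23, -5, -38, -24) = -38
E (Alice): max(-38, 27) = 27
Root (Bob): min(10, 27) = 10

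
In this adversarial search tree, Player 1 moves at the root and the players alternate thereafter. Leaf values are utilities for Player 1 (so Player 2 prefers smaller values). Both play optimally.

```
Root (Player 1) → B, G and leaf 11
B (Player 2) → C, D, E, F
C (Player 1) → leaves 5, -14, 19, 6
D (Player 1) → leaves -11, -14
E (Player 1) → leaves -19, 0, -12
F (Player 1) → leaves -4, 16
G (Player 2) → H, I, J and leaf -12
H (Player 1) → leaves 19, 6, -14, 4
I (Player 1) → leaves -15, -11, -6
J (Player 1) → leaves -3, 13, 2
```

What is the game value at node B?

-11

C: max(5, -14, 19, 6) = 19
D: max(-11, -14) = -11
E: max(-19, 0, -12) = 0
F: max(-4, 16) = 16
B: min(19, -11, 0, 16) = -11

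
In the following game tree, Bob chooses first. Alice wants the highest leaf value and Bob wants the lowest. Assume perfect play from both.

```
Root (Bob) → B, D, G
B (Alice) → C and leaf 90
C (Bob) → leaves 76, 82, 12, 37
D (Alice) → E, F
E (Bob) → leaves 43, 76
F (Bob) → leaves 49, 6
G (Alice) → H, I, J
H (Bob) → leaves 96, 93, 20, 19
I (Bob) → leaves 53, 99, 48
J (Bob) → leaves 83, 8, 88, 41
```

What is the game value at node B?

90

C: min(76, 82, 12, 37) = 12
B: max(12, 90) = 90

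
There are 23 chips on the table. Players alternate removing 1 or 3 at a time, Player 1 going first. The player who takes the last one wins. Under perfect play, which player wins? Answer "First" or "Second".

W/L table (W = player to move can force a win):
i:   0  1  2  3  4  5  6  7  8  9 10 11 12 13 14 15 16 17 18 19 20 21 22 23
     L  W  L  W  L  W  L  W  L  W  L  W  L  W  L  W  L  W  L  W  L  W  L  W
Position 23 is W, so the first player wins.

First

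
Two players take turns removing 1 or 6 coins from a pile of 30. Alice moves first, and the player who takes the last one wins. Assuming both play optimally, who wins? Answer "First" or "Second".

Second

i:   0  1  2  3  4  5  6  7  8  9 10 11 12 13 14 15 16 17 18 19 20 21 22 23 24 25 26 27 28 29 30
     L  W  L  W  L  W  W  L  W  L  W  L  W  W  L  W  L  W  L  W  W  L  W  L  W  L  W  W  L  W  L
Position 30 is L, so the second player wins.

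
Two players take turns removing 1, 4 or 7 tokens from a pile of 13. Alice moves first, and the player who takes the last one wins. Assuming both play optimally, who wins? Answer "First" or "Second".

Second

Compute winning (W) and losing (L) positions by backward induction:
i:   0  1  2  3  4  5  6  7  8  9 10 11 12 13
     L  W  L  W  W  L  W  W  L  W  L  W  W  L
Position 13 is L, so the second player wins.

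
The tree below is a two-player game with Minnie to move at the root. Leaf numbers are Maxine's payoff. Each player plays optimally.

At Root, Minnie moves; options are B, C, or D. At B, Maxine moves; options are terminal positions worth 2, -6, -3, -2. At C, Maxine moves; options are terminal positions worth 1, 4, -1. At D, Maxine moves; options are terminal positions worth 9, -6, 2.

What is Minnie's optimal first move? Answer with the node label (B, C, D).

B

B (Maxine): max(2, -6, -3, -2) = 2
C (Maxine): max(1, 4, -1) = 4
D (Maxine): max(9, -6, 2) = 9
Root (Minnie): min(2, 4, 9) = 2
Minnie picks the child with the lowest value: B (value 2).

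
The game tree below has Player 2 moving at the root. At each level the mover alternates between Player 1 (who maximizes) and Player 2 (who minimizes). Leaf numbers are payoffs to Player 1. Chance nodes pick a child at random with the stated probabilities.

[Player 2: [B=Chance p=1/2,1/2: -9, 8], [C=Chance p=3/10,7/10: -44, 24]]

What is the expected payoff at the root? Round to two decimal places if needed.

-0.5

B (Chance): 1/2·-9 + 1/2·8 = -0.5
C (Chance): 3/10·-44 + 7/10·24 = 3.6
Root (Player 2): min(-0.5, 3.6) = -0.5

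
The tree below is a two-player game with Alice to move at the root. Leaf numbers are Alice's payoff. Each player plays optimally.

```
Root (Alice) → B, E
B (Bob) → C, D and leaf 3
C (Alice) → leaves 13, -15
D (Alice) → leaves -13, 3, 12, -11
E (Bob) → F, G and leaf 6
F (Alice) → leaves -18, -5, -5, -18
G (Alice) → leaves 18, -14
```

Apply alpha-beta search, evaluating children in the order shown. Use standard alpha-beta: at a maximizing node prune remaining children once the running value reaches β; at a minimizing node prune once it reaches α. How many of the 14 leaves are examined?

C [α=-∞,β=+∞]: v=13
D [α=-∞,β=13]: v=12
B [α=-∞,β=+∞]: v=3
F [α=3,β=+∞]: v=-5
E [α=3,β=+∞]: v=-5 after child 1 ≤ α → α-cutoff, skip 2
Root [α=-∞,β=+∞]: v=3
Leaves evaluated: 11 of 14.

11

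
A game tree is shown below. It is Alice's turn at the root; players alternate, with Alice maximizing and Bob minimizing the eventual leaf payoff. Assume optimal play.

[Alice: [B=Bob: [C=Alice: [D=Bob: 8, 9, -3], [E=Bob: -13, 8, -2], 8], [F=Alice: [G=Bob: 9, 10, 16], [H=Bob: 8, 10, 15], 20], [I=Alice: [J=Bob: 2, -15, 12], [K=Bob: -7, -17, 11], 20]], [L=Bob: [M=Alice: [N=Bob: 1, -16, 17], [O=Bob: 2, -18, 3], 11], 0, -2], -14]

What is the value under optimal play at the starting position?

D (Bob): min(8, 9, -3) = -3
E (Bob): min(-13, 8, -2) = -13
C (Alice): max(-3, -13, 8) = 8
G (Bob): min(9, 10, 16) = 9
H (Bob): min(8, 10, 15) = 8
F (Alice): max(9, 8, 20) = 20
J (Bob): min(2, -15, 12) = -15
K (Bob): min(-7, -17, 11) = -17
I (Alice): max(-15, -17, 20) = 20
B (Bob): min(8, 20, 20) = 8
N (Bob): min(1, -16, 17) = -16
O (Bob): min(2, -18, 3) = -18
M (Alice): max(-16, -18, 11) = 11
L (Bob): min(11, 0, -2) = -2
Root (Alice): max(8, -2, -14) = 8

8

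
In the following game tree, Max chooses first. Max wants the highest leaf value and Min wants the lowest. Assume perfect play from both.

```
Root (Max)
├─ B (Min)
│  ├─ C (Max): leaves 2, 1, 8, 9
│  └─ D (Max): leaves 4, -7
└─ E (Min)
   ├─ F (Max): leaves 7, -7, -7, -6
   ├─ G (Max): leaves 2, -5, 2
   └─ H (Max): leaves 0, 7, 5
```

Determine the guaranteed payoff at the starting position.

4

C (Max): max(2, 1, 8, 9) = 9
D (Max): max(4, -7) = 4
B (Min): min(9, 4) = 4
F (Max): max(7, -7, -7, -6) = 7
G (Max): max(2, -5, 2) = 2
H (Max): max(0, 7, 5) = 7
E (Min): min(7, 2, 7) = 2
Root (Max): max(4, 2) = 4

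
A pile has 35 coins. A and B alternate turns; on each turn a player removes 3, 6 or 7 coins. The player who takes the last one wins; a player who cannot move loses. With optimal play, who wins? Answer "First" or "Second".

First

i:   0  1  2  3  4  5  6  7  8  9 10 11 12 13 14 15 16 17 18 19 20 21 22 23 24 25 26 27 28 29 30 31 32 33 34 35
     L  L  L  W  W  W  W  W  W  W  L  L  L  W  W  W  W  W  W  W  L  L  L  W  W  W  W  W  W  W  L  L  L  W  W  W
Position 35 is W, so the first player wins.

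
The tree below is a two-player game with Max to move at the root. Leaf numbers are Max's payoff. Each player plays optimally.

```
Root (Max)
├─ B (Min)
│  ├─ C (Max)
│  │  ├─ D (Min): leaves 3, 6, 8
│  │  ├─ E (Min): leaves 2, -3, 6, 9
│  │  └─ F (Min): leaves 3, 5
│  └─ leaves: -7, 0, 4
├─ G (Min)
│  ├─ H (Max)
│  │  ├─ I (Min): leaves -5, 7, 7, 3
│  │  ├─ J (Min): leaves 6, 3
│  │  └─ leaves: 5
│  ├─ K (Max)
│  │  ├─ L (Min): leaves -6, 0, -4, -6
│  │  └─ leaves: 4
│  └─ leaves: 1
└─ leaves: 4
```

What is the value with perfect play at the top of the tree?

4

D (Min): min(3, 6, 8) = 3
E (Min): min(2, -3, 6, 9) = -3
F (Min): min(3, 5) = 3
C (Max): max(3, -3, 3) = 3
B (Min): min(3, -7, 0, 4) = -7
I (Min): min(-5, 7, 7, 3) = -5
J (Min): min(6, 3) = 3
H (Max): max(-5, 3, 5) = 5
L (Min): min(-6, 0, -4, -6) = -6
K (Max): max(-6, 4) = 4
G (Min): min(5, 4, 1) = 1
Root (Max): max(-7, 1, 4) = 4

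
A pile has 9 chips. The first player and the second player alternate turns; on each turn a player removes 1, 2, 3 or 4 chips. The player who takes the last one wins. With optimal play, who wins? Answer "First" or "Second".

Positions where the player to move wins (W) vs loses (L):
i:   0  1  2  3  4  5  6  7  8  9
     L  W  W  W  W  L  W  W  W  W
Position 9 is W, so the first player wins.

First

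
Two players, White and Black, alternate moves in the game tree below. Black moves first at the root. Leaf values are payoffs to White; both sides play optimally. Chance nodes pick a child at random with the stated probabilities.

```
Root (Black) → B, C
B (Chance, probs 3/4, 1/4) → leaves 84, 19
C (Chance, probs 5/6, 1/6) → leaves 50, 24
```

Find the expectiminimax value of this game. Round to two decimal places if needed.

45.67

B (Chance): 3/4·84 + 1/4·19 = 67.75
C (Chance): 5/6·50 + 1/6·24 = 45.67
Root (Black): min(67.75, 45.67) = 45.67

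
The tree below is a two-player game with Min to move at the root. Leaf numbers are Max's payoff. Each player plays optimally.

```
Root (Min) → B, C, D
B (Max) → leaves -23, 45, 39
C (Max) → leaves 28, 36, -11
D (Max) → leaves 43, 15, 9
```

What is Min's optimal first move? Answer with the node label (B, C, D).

B (Max): max(-23, 45, 39) = 45
C (Max): max(28, 36, -11) = 36
D (Max): max(43, 15, 9) = 43
Root (Min): min(45, 36, 43) = 36
Min picks the child with the lowest value: C (value 36).

C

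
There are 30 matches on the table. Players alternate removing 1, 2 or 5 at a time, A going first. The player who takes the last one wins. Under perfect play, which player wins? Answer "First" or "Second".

Second

W/L table (W = player to move can force a win):
i:   0  1  2  3  4  5  6  7  8  9 10 11 12 13 14 15 16 17 18 19 20 21 22 23 24 25 26 27 28 29 30
     L  W  W  L  W  W  L  W  W  L  W  W  L  W  W  L  W  W  L  W  W  L  W  W  L  W  W  L  W  W  L
Position 30 is L, so the second player wins.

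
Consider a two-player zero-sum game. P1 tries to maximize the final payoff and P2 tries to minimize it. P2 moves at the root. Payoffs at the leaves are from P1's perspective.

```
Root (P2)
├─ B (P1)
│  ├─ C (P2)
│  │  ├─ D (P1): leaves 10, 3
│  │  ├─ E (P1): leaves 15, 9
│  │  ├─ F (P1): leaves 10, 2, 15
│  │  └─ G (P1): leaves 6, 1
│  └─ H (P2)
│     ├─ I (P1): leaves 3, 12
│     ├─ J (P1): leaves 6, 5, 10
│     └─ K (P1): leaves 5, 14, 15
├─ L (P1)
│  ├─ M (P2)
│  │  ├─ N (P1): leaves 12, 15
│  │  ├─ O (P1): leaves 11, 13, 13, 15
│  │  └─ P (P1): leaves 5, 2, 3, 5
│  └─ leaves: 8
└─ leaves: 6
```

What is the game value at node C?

D: max(10, 3) = 10
E: max(15, 9) = 15
F: max(10, 2, 15) = 15
G: max(6, 1) = 6
C: min(10, 15, 15, 6) = 6

6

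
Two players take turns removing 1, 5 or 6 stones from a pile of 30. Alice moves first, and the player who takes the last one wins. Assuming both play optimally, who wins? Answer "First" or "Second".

First

Compute winning (W) and losing (L) positions by backward induction:
i:   0  1  2  3  4  5  6  7  8  9 10 11 12 13 14 15 16 17 18 19 20 21 22 23 24 25 26 27 28 29 30
     L  W  L  W  L  W  W  W  W  W  W  L  W  L  W  L  W  W  W  W  W  W  L  W  L  W  L  W  W  W  W
Position 30 is W, so the first player wins.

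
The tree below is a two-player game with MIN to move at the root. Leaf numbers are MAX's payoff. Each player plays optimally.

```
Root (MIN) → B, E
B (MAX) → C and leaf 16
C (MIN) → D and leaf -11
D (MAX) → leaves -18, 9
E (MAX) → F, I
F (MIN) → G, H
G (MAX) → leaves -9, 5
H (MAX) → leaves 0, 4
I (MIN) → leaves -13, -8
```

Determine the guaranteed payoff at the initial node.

4

D (MAX): max(-18, 9) = 9
C (MIN): min(9, -11) = -11
B (MAX): max(-11, 16) = 16
G (MAX): max(-9, 5) = 5
H (MAX): max(0, 4) = 4
F (MIN): min(5, 4) = 4
I (MIN): min(-13, -8) = -13
E (MAX): max(4, -13) = 4
Root (MIN): min(16, 4) = 4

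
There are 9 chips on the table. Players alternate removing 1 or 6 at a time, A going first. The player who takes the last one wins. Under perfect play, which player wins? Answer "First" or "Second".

Mark each pile size as W (mover wins) or L (mover loses):
i:   0  1  2  3  4  5  6  7  8  9
     L  W  L  W  L  W  W  L  W  L
Position 9 is L, so the second player wins.

Second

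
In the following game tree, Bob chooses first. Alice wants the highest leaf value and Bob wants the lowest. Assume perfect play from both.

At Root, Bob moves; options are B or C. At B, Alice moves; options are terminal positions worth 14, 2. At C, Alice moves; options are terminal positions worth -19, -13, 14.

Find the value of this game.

B (Alice): max(14, 2) = 14
C (Alice): max(-19, -13, 14) = 14
Root (Bob): min(14, 14) = 14

14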